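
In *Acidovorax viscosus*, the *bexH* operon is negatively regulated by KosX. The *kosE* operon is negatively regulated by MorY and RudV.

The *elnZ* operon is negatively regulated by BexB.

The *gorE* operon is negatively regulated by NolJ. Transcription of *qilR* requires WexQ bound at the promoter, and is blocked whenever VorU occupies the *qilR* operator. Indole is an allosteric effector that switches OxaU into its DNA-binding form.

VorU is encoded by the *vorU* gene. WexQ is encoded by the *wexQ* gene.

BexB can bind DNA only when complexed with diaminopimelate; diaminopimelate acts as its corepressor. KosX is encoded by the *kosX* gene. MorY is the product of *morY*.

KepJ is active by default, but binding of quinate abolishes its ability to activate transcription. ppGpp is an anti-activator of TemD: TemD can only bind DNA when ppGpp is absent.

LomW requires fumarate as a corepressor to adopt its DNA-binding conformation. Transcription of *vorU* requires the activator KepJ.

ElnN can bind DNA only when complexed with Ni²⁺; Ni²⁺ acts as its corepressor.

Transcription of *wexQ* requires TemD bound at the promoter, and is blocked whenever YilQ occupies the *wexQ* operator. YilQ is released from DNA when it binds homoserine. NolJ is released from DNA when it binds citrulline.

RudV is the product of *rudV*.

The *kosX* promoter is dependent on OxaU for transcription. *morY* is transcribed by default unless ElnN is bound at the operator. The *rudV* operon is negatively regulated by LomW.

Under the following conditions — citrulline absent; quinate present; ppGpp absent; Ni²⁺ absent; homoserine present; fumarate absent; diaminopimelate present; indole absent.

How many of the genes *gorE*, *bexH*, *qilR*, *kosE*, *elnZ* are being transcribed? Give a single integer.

Citrulline is absent, so NolJ is active.
With repressor NolJ bound, *gorE* is not transcribed.
→ *gorE* is OFF.
Indole is absent, so OxaU is inactive.
Required activator OxaU is absent, so *kosX* is not transcribed.
So KosX is not produced.
With no repressor bound, *bexH* is transcribed.
→ *bexH* is ON.
Quinate is present, so KepJ is inactive.
Required activator KepJ is absent, so *vorU* is not transcribed.
So VorU is not produced.
ppGpp is absent, so TemD is active.
Homoserine is present, so YilQ is inactive.
No repressor is bound and TemD is active, so *wexQ* is transcribed.
So WexQ is produced and active.
No repressor is bound and WexQ is active, so *qilR* is transcribed.
→ *qilR* is ON.
Ni²⁺ is absent, so ElnN is inactive.
With no repressor bound, *morY* is transcribed.
So MorY is produced and active.
Fumarate is absent, so LomW is inactive.
With no repressor bound, *rudV* is transcribed.
So RudV is produced and active.
With repressor MorY bound, *kosE* is not transcribed.
→ *kosE* is OFF.
Diaminopimelate is present, so BexB is active.
With repressor BexB bound, *elnZ* is not transcribed.
→ *elnZ* is OFF.
2 of the 5 genes are transcribed.

2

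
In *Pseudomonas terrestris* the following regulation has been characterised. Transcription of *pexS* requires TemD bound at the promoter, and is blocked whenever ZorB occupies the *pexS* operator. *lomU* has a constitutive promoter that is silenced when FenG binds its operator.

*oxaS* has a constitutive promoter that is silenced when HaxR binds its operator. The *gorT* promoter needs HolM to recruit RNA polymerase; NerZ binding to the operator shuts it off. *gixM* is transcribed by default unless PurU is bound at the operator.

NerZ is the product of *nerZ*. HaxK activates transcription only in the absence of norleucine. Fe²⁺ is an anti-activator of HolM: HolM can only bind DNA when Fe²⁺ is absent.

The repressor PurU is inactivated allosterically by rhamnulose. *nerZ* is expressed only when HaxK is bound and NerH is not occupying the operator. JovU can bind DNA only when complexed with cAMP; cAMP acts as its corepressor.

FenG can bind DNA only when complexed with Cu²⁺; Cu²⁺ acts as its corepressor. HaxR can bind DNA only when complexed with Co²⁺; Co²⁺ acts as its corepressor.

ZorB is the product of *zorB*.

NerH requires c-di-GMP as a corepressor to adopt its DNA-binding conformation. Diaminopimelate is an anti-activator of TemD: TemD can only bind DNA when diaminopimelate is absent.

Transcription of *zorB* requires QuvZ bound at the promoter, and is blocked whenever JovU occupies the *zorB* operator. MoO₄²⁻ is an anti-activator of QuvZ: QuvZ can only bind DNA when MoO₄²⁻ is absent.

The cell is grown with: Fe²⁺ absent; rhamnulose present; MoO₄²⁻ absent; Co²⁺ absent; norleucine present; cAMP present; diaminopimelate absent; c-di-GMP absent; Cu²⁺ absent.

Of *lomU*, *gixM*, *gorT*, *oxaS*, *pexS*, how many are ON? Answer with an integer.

Cu²⁺ is absent, so FenG is inactive.
With no repressor bound, *lomU* is transcribed.
→ *lomU* is ON.
Rhamnulose is present, so PurU is inactive.
With no repressor bound, *gixM* is transcribed.
→ *gixM* is ON.
Fe²⁺ is absent, so HolM is active.
c-di-GMP is absent, so NerH is inactive.
Norleucine is present, so HaxK is inactive.
Required activator HaxK is absent, so *nerZ* is not transcribed.
So NerZ is not produced.
No repressor is bound and HolM is active, so *gorT* is transcribed.
→ *gorT* is ON.
Co²⁺ is absent, so HaxR is inactive.
With no repressor bound, *oxaS* is transcribed.
→ *oxaS* is ON.
MoO₄²⁻ is absent, so QuvZ is active.
cAMP is present, so JovU is active.
With repressor JovU bound, *zorB* is not transcribed.
So ZorB is not produced.
Diaminopimelate is absent, so TemD is active.
No repressor is bound and TemD is active, so *pexS* is transcribed.
→ *pexS* is ON.
5 of the 5 genes are transcribed.

5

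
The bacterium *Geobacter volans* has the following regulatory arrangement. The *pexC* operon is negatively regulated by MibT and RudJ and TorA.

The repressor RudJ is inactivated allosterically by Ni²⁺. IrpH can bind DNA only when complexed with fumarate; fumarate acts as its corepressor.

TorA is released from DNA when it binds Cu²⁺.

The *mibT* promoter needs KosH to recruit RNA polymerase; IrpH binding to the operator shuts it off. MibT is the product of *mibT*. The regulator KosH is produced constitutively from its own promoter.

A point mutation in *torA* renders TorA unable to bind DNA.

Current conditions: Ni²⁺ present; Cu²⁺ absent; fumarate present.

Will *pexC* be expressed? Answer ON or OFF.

KosH is produced constitutively and is active.
Fumarate is present, so IrpH is active.
With repressor IrpH bound, *mibT* is not transcribed.
So MibT is not produced.
Ni²⁺ is present, so RudJ is inactive.
TorA is non-functional in this strain, so it has no effect.
With no repressor bound, *pexC* is transcribed.

ON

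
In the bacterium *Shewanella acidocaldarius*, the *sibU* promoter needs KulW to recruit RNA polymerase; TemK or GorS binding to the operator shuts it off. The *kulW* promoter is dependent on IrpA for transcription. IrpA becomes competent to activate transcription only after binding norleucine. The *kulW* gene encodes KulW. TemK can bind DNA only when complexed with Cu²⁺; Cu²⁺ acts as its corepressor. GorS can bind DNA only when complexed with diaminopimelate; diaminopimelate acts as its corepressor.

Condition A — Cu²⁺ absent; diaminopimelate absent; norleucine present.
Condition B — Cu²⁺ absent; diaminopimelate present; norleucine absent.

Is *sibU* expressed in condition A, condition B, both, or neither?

A only

Condition A:
Cu²⁺ is absent, so TemK is inactive.
Diaminopimelate is absent, so GorS is inactive.
Norleucine is present, so IrpA is active.
No repressor is bound and IrpA is active, so *kulW* is transcribed.
So KulW is produced and active.
No repressor is bound and KulW is active, so *sibU* is transcribed.
→ *sibU* is ON in A.
Condition B:
Cu²⁺ is absent, so TemK is inactive.
Diaminopimelate is present, so GorS is active.
Norleucine is absent, so IrpA is inactive.
Required activator IrpA is absent, so *kulW* is not transcribed.
So KulW is not produced.
With repressor GorS bound, *sibU* is not transcribed.
→ *sibU* is OFF in B.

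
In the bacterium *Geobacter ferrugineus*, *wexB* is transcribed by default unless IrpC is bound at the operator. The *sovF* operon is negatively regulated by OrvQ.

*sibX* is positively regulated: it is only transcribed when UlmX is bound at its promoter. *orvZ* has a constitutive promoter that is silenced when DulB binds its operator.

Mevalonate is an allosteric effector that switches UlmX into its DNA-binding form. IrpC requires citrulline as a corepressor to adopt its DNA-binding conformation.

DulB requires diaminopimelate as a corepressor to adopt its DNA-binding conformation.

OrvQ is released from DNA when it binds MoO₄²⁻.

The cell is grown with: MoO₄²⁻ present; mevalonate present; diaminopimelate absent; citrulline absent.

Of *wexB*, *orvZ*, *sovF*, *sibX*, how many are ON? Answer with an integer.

4

Citrulline is absent, so IrpC is inactive.
With no repressor bound, *wexB* is transcribed.
→ *wexB* is ON.
Diaminopimelate is absent, so DulB is inactive.
With no repressor bound, *orvZ* is transcribed.
→ *orvZ* is ON.
MoO₄²⁻ is present, so OrvQ is inactive.
With no repressor bound, *sovF* is transcribed.
→ *sovF* is ON.
Mevalonate is present, so UlmX is active.
No repressor is bound and UlmX is active, so *sibX* is transcribed.
→ *sibX* is ON.
4 of the 4 genes are transcribed.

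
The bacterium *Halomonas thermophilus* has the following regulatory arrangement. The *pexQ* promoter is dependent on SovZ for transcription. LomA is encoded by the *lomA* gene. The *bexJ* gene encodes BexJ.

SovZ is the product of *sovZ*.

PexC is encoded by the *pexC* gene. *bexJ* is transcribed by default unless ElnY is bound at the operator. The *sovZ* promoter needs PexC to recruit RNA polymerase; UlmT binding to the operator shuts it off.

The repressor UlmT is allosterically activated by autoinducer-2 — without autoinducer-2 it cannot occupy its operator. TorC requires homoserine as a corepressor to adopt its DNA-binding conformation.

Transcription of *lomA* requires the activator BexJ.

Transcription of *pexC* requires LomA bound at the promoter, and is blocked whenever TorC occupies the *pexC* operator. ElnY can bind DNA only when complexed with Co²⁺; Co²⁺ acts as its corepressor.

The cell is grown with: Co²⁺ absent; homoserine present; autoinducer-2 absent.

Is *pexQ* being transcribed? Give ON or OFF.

Co²⁺ is absent, so ElnY is inactive.
With no repressor bound, *bexJ* is transcribed.
So BexJ is produced and active.
No repressor is bound and BexJ is active, so *lomA* is transcribed.
So LomA is produced and active.
Homoserine is present, so TorC is active.
With repressor TorC bound, *pexC* is not transcribed.
So PexC is not produced.
Autoinducer-2 is absent, so UlmT is inactive.
Required activator PexC is absent, so *sovZ* is not transcribed.
So SovZ is not produced.
Required activator SovZ is absent, so *pexQ* is not transcribed.

OFF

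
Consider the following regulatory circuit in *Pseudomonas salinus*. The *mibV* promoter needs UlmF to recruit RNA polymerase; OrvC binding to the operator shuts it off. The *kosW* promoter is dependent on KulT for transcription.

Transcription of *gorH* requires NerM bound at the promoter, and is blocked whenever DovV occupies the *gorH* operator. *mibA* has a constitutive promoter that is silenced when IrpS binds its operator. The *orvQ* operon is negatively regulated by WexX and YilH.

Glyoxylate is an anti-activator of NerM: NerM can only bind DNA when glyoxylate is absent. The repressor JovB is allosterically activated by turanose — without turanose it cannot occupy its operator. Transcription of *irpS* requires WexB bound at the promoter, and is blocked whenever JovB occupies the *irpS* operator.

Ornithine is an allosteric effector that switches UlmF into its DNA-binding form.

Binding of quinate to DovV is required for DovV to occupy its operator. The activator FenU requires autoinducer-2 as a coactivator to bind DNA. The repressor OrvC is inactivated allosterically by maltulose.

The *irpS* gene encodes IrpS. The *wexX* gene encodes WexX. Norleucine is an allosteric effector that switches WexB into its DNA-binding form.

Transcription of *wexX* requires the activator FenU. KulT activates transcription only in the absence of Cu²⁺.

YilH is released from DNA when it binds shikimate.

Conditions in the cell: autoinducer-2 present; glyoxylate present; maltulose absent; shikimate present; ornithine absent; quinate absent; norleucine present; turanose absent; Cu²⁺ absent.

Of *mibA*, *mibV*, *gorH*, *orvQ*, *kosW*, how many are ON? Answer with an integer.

1

Turanose is absent, so JovB is inactive.
Norleucine is present, so WexB is active.
No repressor is bound and WexB is active, so *irpS* is transcribed.
So IrpS is produced and active.
With repressor IrpS bound, *mibA* is not transcribed.
→ *mibA* is OFF.
Ornithine is absent, so UlmF is inactive.
Maltulose is absent, so OrvC is active.
With repressor OrvC bound, *mibV* is not transcribed.
→ *mibV* is OFF.
Glyoxylate is present, so NerM is inactive.
Quinate is absent, so DovV is inactive.
Required activator NerM is absent, so *gorH* is not transcribed.
→ *gorH* is OFF.
Autoinducer-2 is present, so FenU is active.
No repressor is bound and FenU is active, so *wexX* is transcribed.
So WexX is produced and active.
Shikimate is present, so YilH is inactive.
With repressor WexX bound, *orvQ* is not transcribed.
→ *orvQ* is OFF.
Cu²⁺ is absent, so KulT is active.
No repressor is bound and KulT is active, so *kosW* is transcribed.
→ *kosW* is ON.
1 of the 5 genes is transcribed.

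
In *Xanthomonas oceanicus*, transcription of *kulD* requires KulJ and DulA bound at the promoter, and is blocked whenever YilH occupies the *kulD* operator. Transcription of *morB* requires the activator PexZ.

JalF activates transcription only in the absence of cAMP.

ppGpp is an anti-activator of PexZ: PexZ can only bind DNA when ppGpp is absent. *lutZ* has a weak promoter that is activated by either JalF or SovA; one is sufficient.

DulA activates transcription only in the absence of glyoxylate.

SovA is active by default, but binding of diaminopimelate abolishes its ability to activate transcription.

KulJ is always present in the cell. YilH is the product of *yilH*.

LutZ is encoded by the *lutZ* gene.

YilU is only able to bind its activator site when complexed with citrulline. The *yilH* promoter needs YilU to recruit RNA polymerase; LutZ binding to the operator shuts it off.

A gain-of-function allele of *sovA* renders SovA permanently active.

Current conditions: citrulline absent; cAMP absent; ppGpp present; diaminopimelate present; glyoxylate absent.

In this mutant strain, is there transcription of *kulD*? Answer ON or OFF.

KulJ is produced constitutively and is active.
cAMP is absent, so JalF is active.
SovA is constitutively active in this strain.
Activator JalF is present, so *lutZ* is transcribed.
So LutZ is produced and active.
Citrulline is absent, so YilU is inactive.
With repressor LutZ bound, *yilH* is not transcribed.
So YilH is not produced.
Glyoxylate is absent, so DulA is active.
No repressor is bound and KulJ and DulA are active, so *kulD* is transcribed.

ON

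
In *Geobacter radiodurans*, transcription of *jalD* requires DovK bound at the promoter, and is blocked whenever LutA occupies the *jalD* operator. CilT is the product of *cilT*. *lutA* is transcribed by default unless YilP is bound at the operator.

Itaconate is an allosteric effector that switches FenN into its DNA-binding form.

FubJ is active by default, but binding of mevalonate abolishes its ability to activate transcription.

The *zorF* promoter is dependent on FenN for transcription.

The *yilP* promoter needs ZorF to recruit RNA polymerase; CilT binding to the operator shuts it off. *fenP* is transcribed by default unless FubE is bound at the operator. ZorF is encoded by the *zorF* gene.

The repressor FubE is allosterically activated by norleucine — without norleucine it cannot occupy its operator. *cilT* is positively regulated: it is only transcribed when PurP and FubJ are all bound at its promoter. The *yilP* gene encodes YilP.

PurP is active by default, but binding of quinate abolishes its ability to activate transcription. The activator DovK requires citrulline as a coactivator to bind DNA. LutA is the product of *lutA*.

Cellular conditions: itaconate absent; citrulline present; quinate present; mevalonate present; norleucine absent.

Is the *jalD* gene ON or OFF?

OFF

Citrulline is present, so DovK is active.
Itaconate is absent, so FenN is inactive.
Required activator FenN is absent, so *zorF* is not transcribed.
So ZorF is not produced.
Quinate is present, so PurP is inactive.
Mevalonate is present, so FubJ is inactive.
Required activator PurP is absent, so *cilT* is not transcribed.
So CilT is not produced.
Required activator ZorF is absent, so *yilP* is not transcribed.
So YilP is not produced.
With no repressor bound, *lutA* is transcribed.
So LutA is produced and active.
With repressor LutA bound, *jalD* is not transcribed.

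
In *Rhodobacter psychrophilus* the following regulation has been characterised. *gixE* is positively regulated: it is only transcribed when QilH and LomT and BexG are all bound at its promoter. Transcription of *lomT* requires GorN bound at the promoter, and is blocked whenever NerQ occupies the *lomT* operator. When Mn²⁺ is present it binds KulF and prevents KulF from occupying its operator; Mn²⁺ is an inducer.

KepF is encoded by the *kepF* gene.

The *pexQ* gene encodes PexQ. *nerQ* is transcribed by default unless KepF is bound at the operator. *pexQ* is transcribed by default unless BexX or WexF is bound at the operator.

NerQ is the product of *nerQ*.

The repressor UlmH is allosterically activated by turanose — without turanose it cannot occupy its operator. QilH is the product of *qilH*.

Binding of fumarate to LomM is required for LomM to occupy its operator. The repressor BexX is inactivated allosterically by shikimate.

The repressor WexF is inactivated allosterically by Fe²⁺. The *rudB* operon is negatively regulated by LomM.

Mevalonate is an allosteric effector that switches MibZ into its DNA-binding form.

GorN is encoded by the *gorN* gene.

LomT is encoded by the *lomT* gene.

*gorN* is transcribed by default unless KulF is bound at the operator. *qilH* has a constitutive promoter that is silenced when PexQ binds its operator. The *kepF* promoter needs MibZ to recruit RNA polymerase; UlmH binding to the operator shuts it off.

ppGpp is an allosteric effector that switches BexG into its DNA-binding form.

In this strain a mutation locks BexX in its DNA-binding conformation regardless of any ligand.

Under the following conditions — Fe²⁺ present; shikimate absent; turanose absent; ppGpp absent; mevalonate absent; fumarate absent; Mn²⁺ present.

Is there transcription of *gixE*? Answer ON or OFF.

BexX is constitutively active in this strain.
Fe²⁺ is present, so WexF is inactive.
With repressor BexX bound, *pexQ* is not transcribed.
So PexQ is not produced.
With no repressor bound, *qilH* is transcribed.
So QilH is produced and active.
Mn²⁺ is present, so KulF is inactive.
With no repressor bound, *gorN* is transcribed.
So GorN is produced and active.
Mevalonate is absent, so MibZ is inactive.
Turanose is absent, so UlmH is inactive.
Required activator MibZ is absent, so *kepF* is not transcribed.
So KepF is not produced.
With no repressor bound, *nerQ* is transcribed.
So NerQ is produced and active.
With repressor NerQ bound, *lomT* is not transcribed.
So LomT is not produced.
ppGpp is absent, so BexG is inactive.
Required activator LomT is absent, so *gixE* is not transcribed.

OFF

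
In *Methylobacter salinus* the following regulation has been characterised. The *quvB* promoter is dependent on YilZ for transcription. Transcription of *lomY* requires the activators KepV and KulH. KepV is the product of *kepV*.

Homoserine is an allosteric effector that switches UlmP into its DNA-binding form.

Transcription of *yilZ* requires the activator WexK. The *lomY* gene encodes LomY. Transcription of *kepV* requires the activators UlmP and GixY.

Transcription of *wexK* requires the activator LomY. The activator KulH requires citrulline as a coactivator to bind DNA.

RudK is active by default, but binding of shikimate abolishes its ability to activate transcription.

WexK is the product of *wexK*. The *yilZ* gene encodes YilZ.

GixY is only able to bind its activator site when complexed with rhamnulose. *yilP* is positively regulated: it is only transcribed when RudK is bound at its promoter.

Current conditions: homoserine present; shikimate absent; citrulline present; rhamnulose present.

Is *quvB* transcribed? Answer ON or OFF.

ON

Homoserine is present, so UlmP is active.
Rhamnulose is present, so GixY is active.
No repressor is bound and UlmP and GixY are active, so *kepV* is transcribed.
So KepV is produced and active.
Citrulline is present, so KulH is active.
No repressor is bound and KepV and KulH are active, so *lomY* is transcribed.
So LomY is produced and active.
No repressor is bound and LomY is active, so *wexK* is transcribed.
So WexK is produced and active.
No repressor is bound and WexK is active, so *yilZ* is transcribed.
So YilZ is produced and active.
No repressor is bound and YilZ is active, so *quvB* is transcribed.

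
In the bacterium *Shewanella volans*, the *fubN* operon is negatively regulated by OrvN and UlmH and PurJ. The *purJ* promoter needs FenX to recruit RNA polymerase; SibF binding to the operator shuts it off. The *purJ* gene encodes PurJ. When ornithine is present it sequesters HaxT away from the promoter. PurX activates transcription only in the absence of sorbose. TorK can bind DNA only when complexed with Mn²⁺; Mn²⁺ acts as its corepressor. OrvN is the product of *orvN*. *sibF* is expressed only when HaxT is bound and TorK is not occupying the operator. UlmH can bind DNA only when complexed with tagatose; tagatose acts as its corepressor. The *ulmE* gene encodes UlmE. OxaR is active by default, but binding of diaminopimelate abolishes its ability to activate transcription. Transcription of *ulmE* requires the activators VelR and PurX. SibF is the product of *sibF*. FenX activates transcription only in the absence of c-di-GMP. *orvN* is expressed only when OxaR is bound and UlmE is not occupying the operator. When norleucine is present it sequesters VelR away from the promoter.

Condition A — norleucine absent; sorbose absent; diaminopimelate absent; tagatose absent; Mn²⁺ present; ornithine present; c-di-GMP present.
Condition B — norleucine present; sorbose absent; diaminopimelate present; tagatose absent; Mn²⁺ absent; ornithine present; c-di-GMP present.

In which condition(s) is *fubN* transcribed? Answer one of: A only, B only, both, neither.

Condition A:
Norleucine is absent, so VelR is active.
Sorbose is absent, so PurX is active.
No repressor is bound and VelR and PurX are active, so *ulmE* is transcribed.
So UlmE is produced and active.
Diaminopimelate is absent, so OxaR is active.
With repressor UlmE bound, *orvN* is not transcribed.
So OrvN is not produced.
Tagatose is absent, so UlmH is inactive.
Mn²⁺ is present, so TorK is active.
Ornithine is present, so HaxT is inactive.
With repressor TorK bound, *sibF* is not transcribed.
So SibF is not produced.
c-di-GMP is present, so FenX is inactive.
Required activator FenX is absent, so *purJ* is not transcribed.
So PurJ is not produced.
With no repressor bound, *fubN* is transcribed.
→ *fubN* is ON in A.
Condition B:
Norleucine is present, so VelR is inactive.
Sorbose is absent, so PurX is active.
Required activator VelR is absent, so *ulmE* is not transcribed.
So UlmE is not produced.
Diaminopimelate is present, so OxaR is inactive.
Required activator OxaR is absent, so *orvN* is not transcribed.
So OrvN is not produced.
Tagatose is absent, so UlmH is inactive.
Mn²⁺ is absent, so TorK is inactive.
Ornithine is present, so HaxT is inactive.
Required activator HaxT is absent, so *sibF* is not transcribed.
So SibF is not produced.
c-di-GMP is present, so FenX is inactive.
Required activator FenX is absent, so *purJ* is not transcribed.
So PurJ is not produced.
With no repressor bound, *fubN* is transcribed.
→ *fubN* is ON in B.

both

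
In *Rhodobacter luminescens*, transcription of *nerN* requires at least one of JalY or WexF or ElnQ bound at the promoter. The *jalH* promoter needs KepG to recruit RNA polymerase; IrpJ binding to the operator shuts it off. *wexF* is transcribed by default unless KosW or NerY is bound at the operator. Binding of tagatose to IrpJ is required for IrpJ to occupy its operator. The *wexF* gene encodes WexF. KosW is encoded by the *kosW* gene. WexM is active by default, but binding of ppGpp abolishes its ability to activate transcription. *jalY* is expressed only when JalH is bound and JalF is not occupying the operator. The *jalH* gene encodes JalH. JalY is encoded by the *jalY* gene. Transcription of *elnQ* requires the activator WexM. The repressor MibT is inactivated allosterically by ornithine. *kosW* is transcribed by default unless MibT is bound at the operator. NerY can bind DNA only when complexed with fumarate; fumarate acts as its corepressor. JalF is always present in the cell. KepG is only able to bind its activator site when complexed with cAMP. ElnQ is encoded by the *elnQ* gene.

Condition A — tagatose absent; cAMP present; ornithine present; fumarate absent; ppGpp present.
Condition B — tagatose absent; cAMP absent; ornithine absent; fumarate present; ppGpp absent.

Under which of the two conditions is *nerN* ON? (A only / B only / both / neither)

B only

Condition A:
Tagatose is absent, so IrpJ is inactive.
cAMP is present, so KepG is active.
No repressor is bound and KepG is active, so *jalH* is transcribed.
So JalH is produced and active.
JalF is produced constitutively and is active.
With repressor JalF bound, *jalY* is not transcribed.
So JalY is not produced.
Ornithine is present, so MibT is inactive.
With no repressor bound, *kosW* is transcribed.
So KosW is produced and active.
Fumarate is absent, so NerY is inactive.
With repressor KosW bound, *wexF* is not transcribed.
So WexF is not produced.
ppGpp is present, so WexM is inactive.
Required activator WexM is absent, so *elnQ* is not transcribed.
So ElnQ is not produced.
No activator is available at the *nerN* promoter, so *nerN* is not transcribed.
→ *nerN* is OFF in A.
Condition B:
Tagatose is absent, so IrpJ is inactive.
cAMP is absent, so KepG is inactive.
Required activator KepG is absent, so *jalH* is not transcribed.
So JalH is not produced.
JalF is produced constitutively and is active.
With repressor JalF bound, *jalY* is not transcribed.
So JalY is not produced.
Ornithine is absent, so MibT is active.
With repressor MibT bound, *kosW* is not transcribed.
So KosW is not produced.
Fumarate is present, so NerY is active.
With repressor NerY bound, *wexF* is not transcribed.
So WexF is not produced.
ppGpp is absent, so WexM is active.
No repressor is bound and WexM is active, so *elnQ* is transcribed.
So ElnQ is produced and active.
Activator ElnQ is present, so *nerN* is transcribed.
→ *nerN* is ON in B.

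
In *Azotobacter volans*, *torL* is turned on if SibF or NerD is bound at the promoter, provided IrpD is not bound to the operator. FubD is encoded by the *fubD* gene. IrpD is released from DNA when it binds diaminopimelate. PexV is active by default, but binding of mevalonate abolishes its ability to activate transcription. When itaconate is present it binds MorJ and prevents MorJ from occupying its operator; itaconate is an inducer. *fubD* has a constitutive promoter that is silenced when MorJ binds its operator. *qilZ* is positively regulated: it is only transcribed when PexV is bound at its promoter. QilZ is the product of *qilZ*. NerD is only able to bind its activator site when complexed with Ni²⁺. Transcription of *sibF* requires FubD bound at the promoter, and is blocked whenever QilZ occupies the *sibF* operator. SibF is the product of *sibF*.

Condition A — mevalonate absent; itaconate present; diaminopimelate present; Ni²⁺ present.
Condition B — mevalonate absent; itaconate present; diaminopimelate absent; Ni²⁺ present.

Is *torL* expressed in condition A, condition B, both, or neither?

Condition A:
Mevalonate is absent, so PexV is active.
No repressor is bound and PexV is active, so *qilZ* is transcribed.
So QilZ is produced and active.
Itaconate is present, so MorJ is inactive.
With no repressor bound, *fubD* is transcribed.
So FubD is produced and active.
With repressor QilZ bound, *sibF* is not transcribed.
So SibF is not produced.
Diaminopimelate is present, so IrpD is inactive.
Ni²⁺ is present, so NerD is active.
Activator NerD is present, so *torL* is transcribed.
→ *torL* is ON in A.
Condition B:
Mevalonate is absent, so PexV is active.
No repressor is bound and PexV is active, so *qilZ* is transcribed.
So QilZ is produced and active.
Itaconate is present, so MorJ is inactive.
With no repressor bound, *fubD* is transcribed.
So FubD is produced and active.
With repressor QilZ bound, *sibF* is not transcribed.
So SibF is not produced.
Diaminopimelate is absent, so IrpD is active.
Ni²⁺ is present, so NerD is active.
With repressor IrpD bound, *torL* is not transcribed.
→ *torL* is OFF in B.

A only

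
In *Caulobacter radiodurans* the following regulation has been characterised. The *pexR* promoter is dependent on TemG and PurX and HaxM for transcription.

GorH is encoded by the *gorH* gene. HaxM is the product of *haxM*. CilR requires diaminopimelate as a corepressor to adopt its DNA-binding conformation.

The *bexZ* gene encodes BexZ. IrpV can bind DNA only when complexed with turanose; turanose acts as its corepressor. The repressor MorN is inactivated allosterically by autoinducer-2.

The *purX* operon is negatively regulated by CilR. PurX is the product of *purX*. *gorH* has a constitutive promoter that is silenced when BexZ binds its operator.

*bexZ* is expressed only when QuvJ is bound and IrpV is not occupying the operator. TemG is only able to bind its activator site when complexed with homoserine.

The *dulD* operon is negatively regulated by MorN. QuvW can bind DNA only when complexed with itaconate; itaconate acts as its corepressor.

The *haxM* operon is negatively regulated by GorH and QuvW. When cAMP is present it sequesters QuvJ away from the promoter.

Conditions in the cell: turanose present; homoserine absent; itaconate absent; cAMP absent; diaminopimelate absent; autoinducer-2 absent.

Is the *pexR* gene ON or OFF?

OFF

Homoserine is absent, so TemG is inactive.
Diaminopimelate is absent, so CilR is inactive.
With no repressor bound, *purX* is transcribed.
So PurX is produced and active.
Turanose is present, so IrpV is active.
cAMP is absent, so QuvJ is active.
With repressor IrpV bound, *bexZ* is not transcribed.
So BexZ is not produced.
With no repressor bound, *gorH* is transcribed.
So GorH is produced and active.
Itaconate is absent, so QuvW is inactive.
With repressor GorH bound, *haxM* is not transcribed.
So HaxM is not produced.
Required activator TemG is absent, so *pexR* is not transcribed.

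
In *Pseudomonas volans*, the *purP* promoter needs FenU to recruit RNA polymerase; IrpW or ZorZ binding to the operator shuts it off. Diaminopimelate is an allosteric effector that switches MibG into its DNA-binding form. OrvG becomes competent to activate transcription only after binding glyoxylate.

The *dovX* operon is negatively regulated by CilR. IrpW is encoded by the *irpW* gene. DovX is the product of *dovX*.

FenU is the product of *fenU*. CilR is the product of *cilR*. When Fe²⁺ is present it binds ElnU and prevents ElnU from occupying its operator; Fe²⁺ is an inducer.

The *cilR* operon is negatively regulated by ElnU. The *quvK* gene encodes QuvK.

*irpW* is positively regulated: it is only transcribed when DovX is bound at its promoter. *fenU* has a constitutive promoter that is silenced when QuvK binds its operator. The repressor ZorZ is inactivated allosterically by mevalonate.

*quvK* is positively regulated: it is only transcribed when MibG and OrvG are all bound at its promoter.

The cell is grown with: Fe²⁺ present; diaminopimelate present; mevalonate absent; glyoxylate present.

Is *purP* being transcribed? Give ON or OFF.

OFF

Fe²⁺ is present, so ElnU is inactive.
With no repressor bound, *cilR* is transcribed.
So CilR is produced and active.
With repressor CilR bound, *dovX* is not transcribed.
So DovX is not produced.
Required activator DovX is absent, so *irpW* is not transcribed.
So IrpW is not produced.
Mevalonate is absent, so ZorZ is active.
Diaminopimelate is present, so MibG is active.
Glyoxylate is present, so OrvG is active.
No repressor is bound and MibG and OrvG are active, so *quvK* is transcribed.
So QuvK is produced and active.
With repressor QuvK bound, *fenU* is not transcribed.
So FenU is not produced.
With repressor ZorZ bound, *purP* is not transcribed.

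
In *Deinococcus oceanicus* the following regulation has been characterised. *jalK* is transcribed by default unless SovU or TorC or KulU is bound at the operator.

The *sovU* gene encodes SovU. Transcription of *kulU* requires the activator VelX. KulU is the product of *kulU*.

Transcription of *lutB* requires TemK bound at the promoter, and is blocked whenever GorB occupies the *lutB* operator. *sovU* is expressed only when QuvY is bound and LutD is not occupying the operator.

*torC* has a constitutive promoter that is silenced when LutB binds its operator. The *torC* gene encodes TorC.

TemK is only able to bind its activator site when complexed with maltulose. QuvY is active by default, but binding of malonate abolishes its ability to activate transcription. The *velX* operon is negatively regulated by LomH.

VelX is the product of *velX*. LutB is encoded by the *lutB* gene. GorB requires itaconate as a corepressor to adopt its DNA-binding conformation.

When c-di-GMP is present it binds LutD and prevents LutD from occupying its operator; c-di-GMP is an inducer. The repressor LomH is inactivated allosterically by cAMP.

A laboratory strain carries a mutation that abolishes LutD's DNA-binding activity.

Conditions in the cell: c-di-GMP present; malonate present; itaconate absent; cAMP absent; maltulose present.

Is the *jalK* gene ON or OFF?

LutD is non-functional in this strain, so it has no effect.
Malonate is present, so QuvY is inactive.
Required activator QuvY is absent, so *sovU* is not transcribed.
So SovU is not produced.
Itaconate is absent, so GorB is inactive.
Maltulose is present, so TemK is active.
No repressor is bound and TemK is active, so *lutB* is transcribed.
So LutB is produced and active.
With repressor LutB bound, *torC* is not transcribed.
So TorC is not produced.
cAMP is absent, so LomH is active.
With repressor LomH bound, *velX* is not transcribed.
So VelX is not produced.
Required activator VelX is absent, so *kulU* is not transcribed.
So KulU is not produced.
With no repressor bound, *jalK* is transcribed.

ON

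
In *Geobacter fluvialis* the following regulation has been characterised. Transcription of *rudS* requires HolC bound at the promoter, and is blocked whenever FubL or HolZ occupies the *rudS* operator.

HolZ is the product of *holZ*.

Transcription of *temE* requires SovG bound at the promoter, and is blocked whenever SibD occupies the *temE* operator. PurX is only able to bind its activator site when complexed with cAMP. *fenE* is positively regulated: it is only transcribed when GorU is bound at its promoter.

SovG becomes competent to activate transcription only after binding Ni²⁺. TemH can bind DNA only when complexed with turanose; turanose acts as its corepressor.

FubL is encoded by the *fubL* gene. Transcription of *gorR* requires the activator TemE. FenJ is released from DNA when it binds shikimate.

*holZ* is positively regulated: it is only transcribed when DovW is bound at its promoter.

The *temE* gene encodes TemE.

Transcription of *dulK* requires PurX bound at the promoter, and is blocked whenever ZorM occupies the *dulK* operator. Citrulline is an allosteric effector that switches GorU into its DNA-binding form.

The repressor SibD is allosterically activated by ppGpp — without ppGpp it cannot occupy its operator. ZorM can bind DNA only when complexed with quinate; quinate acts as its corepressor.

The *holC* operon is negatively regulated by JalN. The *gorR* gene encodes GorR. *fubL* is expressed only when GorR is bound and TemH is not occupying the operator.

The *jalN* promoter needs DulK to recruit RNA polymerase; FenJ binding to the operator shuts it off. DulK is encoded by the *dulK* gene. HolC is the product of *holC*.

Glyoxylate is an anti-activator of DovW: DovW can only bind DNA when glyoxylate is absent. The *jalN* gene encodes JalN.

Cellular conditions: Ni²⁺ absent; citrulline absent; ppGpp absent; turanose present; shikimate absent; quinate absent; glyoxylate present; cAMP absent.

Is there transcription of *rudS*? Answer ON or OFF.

Ni²⁺ is absent, so SovG is inactive.
ppGpp is absent, so SibD is inactive.
Required activator SovG is absent, so *temE* is not transcribed.
So TemE is not produced.
Required activator TemE is absent, so *gorR* is not transcribed.
So GorR is not produced.
Turanose is present, so TemH is active.
With repressor TemH bound, *fubL* is not transcribed.
So FubL is not produced.
cAMP is absent, so PurX is inactive.
Quinate is absent, so ZorM is inactive.
Required activator PurX is absent, so *dulK* is not transcribed.
So DulK is not produced.
Shikimate is absent, so FenJ is active.
With repressor FenJ bound, *jalN* is not transcribed.
So JalN is not produced.
With no repressor bound, *holC* is transcribed.
So HolC is produced and active.
Glyoxylate is present, so DovW is inactive.
Required activator DovW is absent, so *holZ* is not transcribed.
So HolZ is not produced.
No repressor is bound and HolC is active, so *rudS* is transcribed.

ON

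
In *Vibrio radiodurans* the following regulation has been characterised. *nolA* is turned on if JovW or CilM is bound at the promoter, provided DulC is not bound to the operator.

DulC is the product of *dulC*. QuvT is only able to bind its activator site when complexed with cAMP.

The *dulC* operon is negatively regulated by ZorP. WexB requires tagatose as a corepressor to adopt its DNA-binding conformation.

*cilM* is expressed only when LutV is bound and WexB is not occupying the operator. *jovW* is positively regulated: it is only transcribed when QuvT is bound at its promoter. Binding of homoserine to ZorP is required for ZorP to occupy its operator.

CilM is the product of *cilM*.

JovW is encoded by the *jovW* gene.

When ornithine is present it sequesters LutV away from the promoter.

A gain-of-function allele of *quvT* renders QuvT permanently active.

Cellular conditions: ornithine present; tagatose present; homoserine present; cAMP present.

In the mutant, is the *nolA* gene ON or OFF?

ON

QuvT is constitutively active in this strain.
No repressor is bound and QuvT is active, so *jovW* is transcribed.
So JovW is produced and active.
Tagatose is present, so WexB is active.
Ornithine is present, so LutV is inactive.
With repressor WexB bound, *cilM* is not transcribed.
So CilM is not produced.
Homoserine is present, so ZorP is active.
With repressor ZorP bound, *dulC* is not transcribed.
So DulC is not produced.
Activator JovW is present, so *nolA* is transcribed.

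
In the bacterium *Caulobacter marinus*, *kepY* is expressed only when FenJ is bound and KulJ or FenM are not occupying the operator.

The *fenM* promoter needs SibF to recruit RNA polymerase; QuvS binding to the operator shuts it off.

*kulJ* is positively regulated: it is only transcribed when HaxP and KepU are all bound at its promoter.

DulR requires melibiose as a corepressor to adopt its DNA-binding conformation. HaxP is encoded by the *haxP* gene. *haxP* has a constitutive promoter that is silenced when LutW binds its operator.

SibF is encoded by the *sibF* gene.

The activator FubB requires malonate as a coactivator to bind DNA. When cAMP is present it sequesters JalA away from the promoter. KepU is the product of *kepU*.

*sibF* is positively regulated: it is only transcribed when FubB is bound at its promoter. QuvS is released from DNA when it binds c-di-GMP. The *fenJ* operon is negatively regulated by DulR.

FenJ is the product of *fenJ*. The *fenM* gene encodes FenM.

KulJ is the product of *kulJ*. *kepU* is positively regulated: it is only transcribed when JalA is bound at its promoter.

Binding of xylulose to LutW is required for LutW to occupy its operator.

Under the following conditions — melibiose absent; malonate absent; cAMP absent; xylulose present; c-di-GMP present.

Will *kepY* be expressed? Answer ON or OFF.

Xylulose is present, so LutW is active.
With repressor LutW bound, *haxP* is not transcribed.
So HaxP is not produced.
cAMP is absent, so JalA is active.
No repressor is bound and JalA is active, so *kepU* is transcribed.
So KepU is produced and active.
Required activator HaxP is absent, so *kulJ* is not transcribed.
So KulJ is not produced.
Melibiose is absent, so DulR is inactive.
With no repressor bound, *fenJ* is transcribed.
So FenJ is produced and active.
c-di-GMP is present, so QuvS is inactive.
Malonate is absent, so FubB is inactive.
Required activator FubB is absent, so *sibF* is not transcribed.
So SibF is not produced.
Required activator SibF is absent, so *fenM* is not transcribed.
So FenM is not produced.
No repressor is bound and FenJ is active, so *kepY* is transcribed.

ON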